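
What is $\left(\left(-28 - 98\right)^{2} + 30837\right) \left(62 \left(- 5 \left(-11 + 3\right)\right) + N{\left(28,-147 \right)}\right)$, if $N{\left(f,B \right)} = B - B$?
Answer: $115848240$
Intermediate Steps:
$N{\left(f,B \right)} = 0$
$\left(\left(-28 - 98\right)^{2} + 30837\right) \left(62 \left(- 5 \left(-11 + 3\right)\right) + N{\left(28,-147 \right)}\right) = \left(\left(-28 - 98\right)^{2} + 30837\right) \left(62 \left(- 5 \left(-11 + 3\right)\right) + 0\right) = \left(\left(-126\right)^{2} + 30837\right) \left(62 \left(\left(-5\right) \left(-8\right)\right) + 0\right) = \left(15876 + 30837\right) \left(62 \cdot 40 + 0\right) = 46713 \left(2480 + 0\right) = 46713 \cdot 2480 = 115848240$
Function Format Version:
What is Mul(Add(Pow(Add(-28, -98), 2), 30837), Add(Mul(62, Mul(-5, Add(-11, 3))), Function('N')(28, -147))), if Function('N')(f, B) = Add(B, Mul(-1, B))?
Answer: 115848240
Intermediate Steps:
Function('N')(f, B) = 0
Mul(Add(Pow(Add(-28, -98), 2), 30837), Add(Mul(62, Mul(-5, Add(-11, 3))), Function('N')(28, -147))) = Mul(Add(Pow(Add(-28, -98), 2), 30837), Add(Mul(62, Mul(-5, Add(-11, 3))), 0)) = Mul(Add(Pow(-126, 2), 30837), Add(Mul(62, Mul(-5, -8)), 0)) = Mul(Add(15876, 30837), Add(Mul(62, 40), 0)) = Mul(46713, Add(2480, 0)) = Mul(46713, 2480) = 115848240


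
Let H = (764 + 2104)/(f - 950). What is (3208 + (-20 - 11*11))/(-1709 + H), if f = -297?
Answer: -3824549/2133991 ≈ -1.7922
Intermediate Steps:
H = -2868/1247 (H = (764 + 2104)/(-297 - 950) = 2868/(-1247) = 2868*(-1/1247) = -2868/1247 ≈ -2.2999)
(3208 + (-20 - 11*11))/(-1709 + H) = (3208 + (-20 - 11*11))/(-1709 - 2868/1247) = (3208 + (-20 - 121))/(-2133991/1247) = (3208 - 141)*(-1247/2133991) = 3067*(-1247/2133991) = -3824549/2133991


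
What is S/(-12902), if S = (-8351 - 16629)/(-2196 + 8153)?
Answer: 12490/38428607 ≈ 0.00032502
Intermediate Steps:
S = -24980/5957 ≈ -4.1934
S/(-12902) = -24980/5957/(-12902) = -24980/5957*(-1/12902) = 12490/38428607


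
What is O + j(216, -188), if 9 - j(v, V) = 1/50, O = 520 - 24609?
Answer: -1204001/50 ≈ -24080.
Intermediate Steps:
O = -24089
j(v, V) = 449/50 (j(v, V) = 9 - 1/50 = 449/50)
O + j(216, -188) = -24089 + 449/50 = -1204001/50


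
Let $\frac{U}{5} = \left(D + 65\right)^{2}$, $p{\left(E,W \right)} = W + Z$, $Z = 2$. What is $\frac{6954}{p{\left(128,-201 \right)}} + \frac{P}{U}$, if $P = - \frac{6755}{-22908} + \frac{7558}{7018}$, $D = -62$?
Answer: $- \frac{25132674691187}{719840260260} \approx -34.914$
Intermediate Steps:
$P = \frac{110272627}{80384172}$ ($P = \left(-6755\right) \left(- \frac{1}{22908}\right) + 7558 \cdot \frac{1}{7018} = \frac{6755}{22908} + \frac{3779}{3509} = \frac{110272627}{80384172} \approx 1.3718$)
$p{\left(E,W \right)} = 2 + W$ ($p{\left(E,W \right)} = W + 2 = 2 + W$)
$U = 45$ ($U = 5 \left(-62 + 65\right)^{2} = 5 \cdot 3^{2} = 5 \cdot 9 = 45$)
$\frac{6954}{p{\left(128,-201 \right)}} + \frac{P}{U} = \frac{6954}{2 - 201} + \frac{110272627}{80384172 \cdot 45} = \frac{6954}{-199} + \frac{110272627}{80384172} \cdot \frac{1}{45} = 6954 \left(- \frac{1}{199}\right) + \frac{110272627}{3617287740} = - \frac{6954}{199} + \frac{110272627}{3617287740} = - \frac{25132674691187}{719840260260}$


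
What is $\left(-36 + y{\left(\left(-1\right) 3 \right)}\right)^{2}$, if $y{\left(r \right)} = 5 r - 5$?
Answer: $3136$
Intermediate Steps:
$y{\left(r \right)} = -5 + 5 r$ ($y{\left(r \right)} = 5 r - 5 = -5 + 5 r$)
$\left(-36 + y{\left(\left(-1\right) 3 \right)}\right)^{2} = \left(-36 + \left(-5 + 5 \left(\left(-1\right) 3\right)\right)\right)^{2} = \left(-36 + \left(-5 + 5 \left(-3\right)\right)\right)^{2} = \left(-36 - 20\right)^{2} = \left(-56\right)^{2} = 3136$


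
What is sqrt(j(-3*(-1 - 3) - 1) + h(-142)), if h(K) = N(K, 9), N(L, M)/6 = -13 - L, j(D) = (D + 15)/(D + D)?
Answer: sqrt(93797)/11 ≈ 27.842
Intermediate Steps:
j(D) = (15 + D)/(2*D) (j(D) = (15 + D)/((2*D)) = (15 + D)*(1/(2*D)) = (15 + D)/(2*D))
N(L, M) = -78 - 6*L (N(L, M) = 6*(-13 - L) = -78 - 6*L)
h(K) = -78 - 6*K
sqrt(j(-3*(-1 - 3) - 1) + h(-142)) = sqrt((15 + (-3*(-1 - 3) - 1))/(2*(-3*(-1 - 3) - 1)) + (-78 - 6*(-142))) = sqrt((15 + (-3*(-4) - 1))/(2*(-3*(-4) - 1)) + (-78 + 852)) = sqrt((15 + (12 - 1))/(2*(12 - 1)) + 774) = sqrt((1/2)*(15 + 11)/11 + 774) = sqrt((1/2)*(1/11)*26 + 774) = sqrt(13/11 + 774) = sqrt(8527/11) = sqrt(93797)/11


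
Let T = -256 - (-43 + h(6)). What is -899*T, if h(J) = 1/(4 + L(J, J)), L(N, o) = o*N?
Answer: 7660379/40 ≈ 1.9151e+5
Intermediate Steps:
L(N, o) = N*o
h(J) = 1/(4 + J²) (h(J) = 1/(4 + J*J) = 1/(4 + J²))
T = -8521/40 (T = -256 - (-43 + 1/(4 + 6²)) = -256 - (-43 + 1/(4 + 36)) = -256 - (-43 + 1/40) = -256 - 1*(-1719/40) = -256 + 1719/40 = -8521/40 ≈ -213.02)
-899*T = -899*(-8521/40) = 7660379/40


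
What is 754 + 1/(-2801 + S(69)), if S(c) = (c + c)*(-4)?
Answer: 2528161/3353 ≈ 754.00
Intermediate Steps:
S(c) = -8*c (S(c) = (2*c)*(-4) = -8*c)
754 + 1/(-2801 + S(69)) = 754 + 1/(-2801 - 8*69) = 754 + 1/(-2801 - 552) = 754 + 1/(-3353) = 754 - 1/3353 = 2528161/3353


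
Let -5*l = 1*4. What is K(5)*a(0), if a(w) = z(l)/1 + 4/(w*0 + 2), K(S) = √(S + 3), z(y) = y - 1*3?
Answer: -18*√2/5 ≈ -5.0912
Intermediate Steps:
l = -⅘ (l = -4/5 = -⅕*4 = -⅘ ≈ -0.80000)
z(y) = -3 + y (z(y) = y - 3 = -3 + y)
K(S) = √(3 + S)
a(w) = -9/5 (a(w) = (-3 - ⅘)/1 + 4/(w*0 + 2) = -19/5*1 + 4/(0 + 2) = -19/5 + 4/2 = -19/5 + 4*(½) = -19/5 + 2 = -9/5)
K(5)*a(0) = √(3 + 5)*(-9/5) = √8*(-9/5) = (2*√2)*(-9/5) = -18*√2/5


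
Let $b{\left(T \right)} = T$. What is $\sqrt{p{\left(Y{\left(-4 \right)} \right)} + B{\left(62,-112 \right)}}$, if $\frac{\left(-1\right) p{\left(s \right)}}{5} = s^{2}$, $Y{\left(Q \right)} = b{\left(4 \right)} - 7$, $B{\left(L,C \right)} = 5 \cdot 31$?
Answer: $\sqrt{110} \approx 10.488$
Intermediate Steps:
$B{\left(L,C \right)} = 155$
$Y{\left(Q \right)} = -3$ ($Y{\left(Q \right)} = 4 - 7 = -3$)
$p{\left(s \right)} = - 5 s^{2}$
$\sqrt{p{\left(Y{\left(-4 \right)} \right)} + B{\left(62,-112 \right)}} = \sqrt{- 5 \left(-3\right)^{2} + 155} = \sqrt{\left(-5\right) 9 + 155} = \sqrt{-45 + 155} = \sqrt{110}$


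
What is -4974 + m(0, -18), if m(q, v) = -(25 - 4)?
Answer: -4995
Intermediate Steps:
m(q, v) = -21 (m(q, v) = -1*21 = -21)
-4974 + m(0, -18) = -4974 - 21 = -4995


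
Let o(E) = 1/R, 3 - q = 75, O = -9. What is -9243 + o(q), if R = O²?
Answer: -748682/81 ≈ -9243.0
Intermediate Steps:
q = -72 (q = 3 - 1*75 = 3 - 75 = -72)
R = 81 (R = (-9)² = 81)
o(E) = 1/81
-9243 + o(q) = -9243 + 1/81 = -748682/81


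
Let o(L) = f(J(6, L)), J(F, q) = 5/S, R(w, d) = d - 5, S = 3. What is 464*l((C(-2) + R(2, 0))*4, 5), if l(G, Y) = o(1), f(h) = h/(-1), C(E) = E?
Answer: -2320/3 ≈ -773.33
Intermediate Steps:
R(w, d) = -5 + d
J(F, q) = 5/3
f(h) = -h (f(h) = h*(-1) = -h)
o(L) = -5/3 (o(L) = -1*5/3 = -5/3)
l(G, Y) = -5/3
464*l((C(-2) + R(2, 0))*4, 5) = 464*(-5/3) = -2320/3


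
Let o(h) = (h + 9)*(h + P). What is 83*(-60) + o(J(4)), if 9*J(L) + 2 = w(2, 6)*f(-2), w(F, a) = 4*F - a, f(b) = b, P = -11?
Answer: -45695/9 ≈ -5077.2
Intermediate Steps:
w(F, a) = -a + 4*F
J(L) = -2/3 (J(L) = -2/9 + ((-1*6 + 4*2)*(-2))/9 = -2/9 + ((-6 + 8)*(-2))/9 = -2/9 + (2*(-2))/9 = -2/9 + (1/9)*(-4) = -2/9 - 4/9 = -2/3)
o(h) = (-11 + h)*(9 + h) (o(h) = (h + 9)*(h - 11) = (9 + h)*(-11 + h) = (-11 + h)*(9 + h))
83*(-60) + o(J(4)) = 83*(-60) + (-99 + (-2/3)**2 - 2*(-2/3)) = -4980 + (-99 + 4/9 + 4/3) = -4980 - 875/9 = -45695/9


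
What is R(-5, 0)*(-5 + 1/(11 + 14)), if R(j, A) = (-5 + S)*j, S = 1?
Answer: -496/5 ≈ -99.200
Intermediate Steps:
R(j, A) = -4*j (R(j, A) = (-5 + 1)*j = -4*j)
R(-5, 0)*(-5 + 1/(11 + 14)) = (-4*(-5))*(-5 + 1/(11 + 14)) = 20*(-5 + 1/25) = 20*(-124/25) = -496/5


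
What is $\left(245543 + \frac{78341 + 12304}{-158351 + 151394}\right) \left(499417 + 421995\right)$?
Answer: $\frac{524637252050824}{2319} \approx 2.2623 \cdot 10^{11}$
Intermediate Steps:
$\left(245543 + \frac{78341 + 12304}{-158351 + 151394}\right) \left(499417 + 421995\right) = \left(245543 + \frac{90645}{-6957}\right) 921412 = \left(245543 + 90645 \left(- \frac{1}{6957}\right)\right) 921412 = \left(245543 - \frac{30215}{2319}\right) 921412 = \frac{569384002}{2319} \cdot 921412 = \frac{524637252050824}{2319}$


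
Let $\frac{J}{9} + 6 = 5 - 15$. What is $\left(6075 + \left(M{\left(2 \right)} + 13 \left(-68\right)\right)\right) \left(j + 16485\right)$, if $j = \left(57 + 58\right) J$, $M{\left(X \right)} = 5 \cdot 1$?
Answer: $-389700$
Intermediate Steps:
$J = -144$ ($J = -54 + 9 \left(5 - 15\right) = -54 + 9 \left(-10\right) = -54 - 90 = -144$)
$M{\left(X \right)} = 5$
$j = -16560$ ($j = \left(57 + 58\right) \left(-144\right) = 115 \left(-144\right) = -16560$)
$\left(6075 + \left(M{\left(2 \right)} + 13 \left(-68\right)\right)\right) \left(j + 16485\right) = \left(6075 + \left(5 + 13 \left(-68\right)\right)\right) \left(-16560 + 16485\right) = \left(6075 + \left(5 - 884\right)\right) \left(-75\right) = \left(6075 - 879\right) \left(-75\right) = 5196 \left(-75\right) = -389700$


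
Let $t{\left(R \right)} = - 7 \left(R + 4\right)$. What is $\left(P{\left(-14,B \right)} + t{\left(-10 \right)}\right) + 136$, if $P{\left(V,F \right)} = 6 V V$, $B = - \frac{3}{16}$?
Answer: $1354$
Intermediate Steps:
$B = - \frac{3}{16}$ ($B = \left(-3\right) \frac{1}{16} = - \frac{3}{16} \approx -0.1875$)
$t{\left(R \right)} = -28 - 7 R$ ($t{\left(R \right)} = - 7 \left(4 + R\right) = -28 - 7 R$)
$P{\left(V,F \right)} = 6 V^{2}$
$\left(P{\left(-14,B \right)} + t{\left(-10 \right)}\right) + 136 = \left(6 \left(-14\right)^{2} - -42\right) + 136 = \left(6 \cdot 196 + \left(-28 + 70\right)\right) + 136 = \left(1176 + 42\right) + 136 = 1218 + 136 = 1354$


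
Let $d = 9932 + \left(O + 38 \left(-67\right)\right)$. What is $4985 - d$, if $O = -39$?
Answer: $-2362$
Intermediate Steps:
$d = 7347$ ($d = 9932 + \left(-39 + 38 \left(-67\right)\right) = 9932 - 2585 = 7347$)
$4985 - d = 4985 - 7347 = -2362$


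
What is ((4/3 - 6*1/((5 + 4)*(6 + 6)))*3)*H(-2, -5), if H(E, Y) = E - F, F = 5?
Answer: -161/6 ≈ -26.833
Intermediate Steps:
H(E, Y) = -5 + E (H(E, Y) = E - 1*5 = E - 5 = -5 + E)
((4/3 - 6*1/((5 + 4)*(6 + 6)))*3)*H(-2, -5) = ((4/3 - 6*1/((5 + 4)*(6 + 6)))*3)*(-5 - 2) = ((4*(⅓) - 6/(12*9))*3)*(-7) = ((4/3 - 6/108)*3)*(-7) = ((4/3 - 6*1/108)*3)*(-7) = ((4/3 - 1/18)*3)*(-7) = ((23/18)*3)*(-7) = (23/6)*(-7) = -161/6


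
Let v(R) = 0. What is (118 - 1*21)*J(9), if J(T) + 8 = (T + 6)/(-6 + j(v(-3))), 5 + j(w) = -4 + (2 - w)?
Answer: -11543/13 ≈ -887.92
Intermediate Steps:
j(w) = -7 - w (j(w) = -5 + (-4 + (2 - w)) = -5 + (-2 - w) = -7 - w)
J(T) = -110/13 - T/13 (J(T) = -8 + (T + 6)/(-6 + (-7 - 1*0)) = -8 + (6 + T)/(-6 + (-7 + 0)) = -8 + (6 + T)/(-6 - 7) = -8 + (6 + T)/(-13) = -8 + (6 + T)*(-1/13) = -8 + (-6/13 - T/13) = -110/13 - T/13)
(118 - 1*21)*J(9) = (118 - 1*21)*(-110/13 - 1/13*9) = (118 - 21)*(-110/13 - 9/13) = 97*(-119/13) = -11543/13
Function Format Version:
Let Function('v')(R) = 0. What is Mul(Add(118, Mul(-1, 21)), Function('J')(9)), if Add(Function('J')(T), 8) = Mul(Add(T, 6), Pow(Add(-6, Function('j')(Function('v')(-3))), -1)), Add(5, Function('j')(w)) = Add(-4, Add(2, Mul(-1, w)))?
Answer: Rational(-11543, 13) ≈ -887.92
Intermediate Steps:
Function('j')(w) = Add(-7, Mul(-1, w)) (Function('j')(w) = Add(-5, Add(-4, Add(2, Mul(-1, w)))) = Add(-5, Add(-2, Mul(-1, w))) = Add(-7, Mul(-1, w)))
Function('J')(T) = Add(Rational(-110, 13), Mul(Rational(-1, 13), T)) (Function('J')(T) = Add(-8, Mul(Add(T, 6), Pow(Add(-6, Add(-7, Mul(-1, 0))), -1))) = Add(-8, Mul(Add(6, T), Pow(Add(-6, Add(-7, 0)), -1))) = Add(-8, Mul(Add(6, T), Pow(Add(-6, -7), -1))) = Add(-8, Mul(Add(6, T), Pow(-13, -1))) = Add(-8, Mul(Add(6, T), Rational(-1, 13))) = Add(-8, Add(Rational(-6, 13), Mul(Rational(-1, 13), T))) = Add(Rational(-110, 13), Mul(Rational(-1, 13), T)))
Mul(Add(118, Mul(-1, 21)), Function('J')(9)) = Mul(Add(118, Mul(-1, 21)), Add(Rational(-110, 13), Mul(Rational(-1, 13), 9))) = Mul(Add(118, -21), Add(Rational(-110, 13), Rational(-9, 13))) = Mul(97, Rational(-119, 13)) = Rational(-11543, 13)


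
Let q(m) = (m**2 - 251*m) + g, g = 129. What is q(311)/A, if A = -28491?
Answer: -6263/9497 ≈ -0.65947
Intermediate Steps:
q(m) = 129 + m**2 - 251*m (q(m) = (m**2 - 251*m) + 129 = 129 + m**2 - 251*m)
q(311)/A = (129 + 311**2 - 251*311)/(-28491) = (129 + 96721 - 78061)*(-1/28491) = 18789*(-1/28491) = -6263/9497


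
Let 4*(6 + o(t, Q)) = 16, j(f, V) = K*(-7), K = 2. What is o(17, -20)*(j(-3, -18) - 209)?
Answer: 446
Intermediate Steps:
j(f, V) = -14 (j(f, V) = 2*(-7) = -14)
o(t, Q) = -2 (o(t, Q) = -6 + (¼)*16 = -6 + 4 = -2)
o(17, -20)*(j(-3, -18) - 209) = -2*(-14 - 209) = -2*(-223) = 446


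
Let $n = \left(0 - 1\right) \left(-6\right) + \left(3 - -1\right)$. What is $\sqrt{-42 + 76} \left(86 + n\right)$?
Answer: $96 \sqrt{34} \approx 559.77$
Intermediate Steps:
$n = 10$ ($n = \left(-1\right) \left(-6\right) + \left(3 + 1\right) = 6 + 4 = 10$)
$\sqrt{-42 + 76} \left(86 + n\right) = \sqrt{-42 + 76} \left(86 + 10\right) = \sqrt{34} \cdot 96 = 96 \sqrt{34}$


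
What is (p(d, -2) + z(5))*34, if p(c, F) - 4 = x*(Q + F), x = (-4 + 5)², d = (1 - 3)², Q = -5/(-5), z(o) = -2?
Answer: 34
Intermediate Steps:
Q = 1 (Q = -5*(-⅕) = 1)
d = 4 (d = (-2)² = 4)
x = 1 (x = 1² = 1)
p(c, F) = 5 + F (p(c, F) = 4 + 1*(1 + F) = 4 + (1 + F) = 5 + F)
(p(d, -2) + z(5))*34 = ((5 - 2) - 2)*34 = (3 - 2)*34 = 1*34 = 34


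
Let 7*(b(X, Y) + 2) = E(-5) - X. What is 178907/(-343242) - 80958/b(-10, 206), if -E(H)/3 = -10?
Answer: -97260976217/4462146 ≈ -21797.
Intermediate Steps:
E(H) = 30 (E(H) = -3*(-10) = 30)
b(X, Y) = 16/7 - X/7 (b(X, Y) = -2 + (30 - X)/7 = -2 + (30/7 - X/7) = 16/7 - X/7)
178907/(-343242) - 80958/b(-10, 206) = 178907/(-343242) - 80958/(16/7 - 1/7*(-10)) = 178907*(-1/343242) - 80958/(16/7 + 10/7) = -178907/343242 - 80958/26/7 = -178907/343242 - 80958*7/26 = -178907/343242 - 283353/13 = -97260976217/4462146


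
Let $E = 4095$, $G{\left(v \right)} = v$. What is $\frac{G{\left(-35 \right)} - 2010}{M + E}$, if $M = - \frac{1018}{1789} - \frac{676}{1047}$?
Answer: $- \frac{766090947}{1533599935} \approx -0.49954$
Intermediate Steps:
$M = - \frac{2275210}{1873083}$ ($M = \left(-1018\right) \frac{1}{1789} - \frac{676}{1047} = - \frac{1018}{1789} - \frac{676}{1047} = - \frac{2275210}{1873083} \approx -1.2147$)
$\frac{G{\left(-35 \right)} - 2010}{M + E} = \frac{-35 - 2010}{- \frac{2275210}{1873083} + 4095} = - \frac{2045}{\frac{7667999675}{1873083}} = \left(-2045\right) \frac{1873083}{7667999675} = - \frac{766090947}{1533599935}$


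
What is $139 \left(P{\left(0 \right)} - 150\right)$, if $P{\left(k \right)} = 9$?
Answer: $-19599$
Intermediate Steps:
$139 \left(P{\left(0 \right)} - 150\right) = 139 \left(9 - 150\right) = 139 \left(-141\right) = -19599$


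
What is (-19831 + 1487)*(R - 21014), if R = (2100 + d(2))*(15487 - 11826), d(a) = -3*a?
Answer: -140242081280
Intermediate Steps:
R = 7666134 (R = (2100 - 3*2)*(15487 - 11826) = (2100 - 6)*3661 = 2094*3661 = 7666134)
(-19831 + 1487)*(R - 21014) = (-19831 + 1487)*(7666134 - 21014) = -18344*7645120 = -140242081280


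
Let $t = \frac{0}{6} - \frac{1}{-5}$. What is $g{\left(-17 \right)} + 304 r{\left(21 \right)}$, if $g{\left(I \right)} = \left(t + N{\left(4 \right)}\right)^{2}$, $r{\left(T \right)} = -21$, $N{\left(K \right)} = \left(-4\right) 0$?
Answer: $- \frac{159599}{25} \approx -6384.0$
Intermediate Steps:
$N{\left(K \right)} = 0$
$t = \frac{1}{5}$ ($t = 0 \cdot \frac{1}{6} - - \frac{1}{5} = 0 + \frac{1}{5} = \frac{1}{5} \approx 0.2$)
$g{\left(I \right)} = \frac{1}{25}$ ($g{\left(I \right)} = \left(\frac{1}{5} + 0\right)^{2} = \left(\frac{1}{5}\right)^{2} = \frac{1}{25}$)
$g{\left(-17 \right)} + 304 r{\left(21 \right)} = \frac{1}{25} + 304 \left(-21\right) = \frac{1}{25} - 6384 = - \frac{159599}{25}$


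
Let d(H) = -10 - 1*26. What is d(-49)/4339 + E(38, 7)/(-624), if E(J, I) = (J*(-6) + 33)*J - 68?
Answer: 16212289/1353768 ≈ 11.976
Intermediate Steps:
d(H) = -36 (d(H) = -10 - 26 = -36)
E(J, I) = -68 + J*(33 - 6*J) (E(J, I) = (-6*J + 33)*J - 68 = (33 - 6*J)*J - 68 = J*(33 - 6*J) - 68 = -68 + J*(33 - 6*J))
d(-49)/4339 + E(38, 7)/(-624) = -36/4339 + (-68 - 6*38² + 33*38)/(-624) = -36*1/4339 + (-68 - 6*1444 + 1254)*(-1/624) = -36/4339 + (-68 - 8664 + 1254)*(-1/624) = -36/4339 - 7478*(-1/624) = -36/4339 + 3739/312 = 16212289/1353768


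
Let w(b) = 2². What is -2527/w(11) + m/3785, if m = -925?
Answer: -1913679/3028 ≈ -631.99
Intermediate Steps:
w(b) = 4
-2527/w(11) + m/3785 = -2527/4 - 925/3785 = -2527*¼ - 925*1/3785 = -2527/4 - 185/757 = -1913679/3028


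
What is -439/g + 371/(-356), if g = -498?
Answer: -14237/88644 ≈ -0.16061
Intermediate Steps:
-439/g + 371/(-356) = -439/(-498) + 371/(-356) = -439*(-1/498) + 371*(-1/356) = 439/498 - 371/356 = -14237/88644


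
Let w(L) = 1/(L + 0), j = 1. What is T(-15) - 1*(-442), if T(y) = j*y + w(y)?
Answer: 6404/15 ≈ 426.93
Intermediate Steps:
w(L) = 1/L
T(y) = y + 1/y (T(y) = 1*y + 1/y = y + 1/y)
T(-15) - 1*(-442) = (-15 + 1/(-15)) - 1*(-442) = (-15 - 1/15) + 442 = -226/15 + 442 = 6404/15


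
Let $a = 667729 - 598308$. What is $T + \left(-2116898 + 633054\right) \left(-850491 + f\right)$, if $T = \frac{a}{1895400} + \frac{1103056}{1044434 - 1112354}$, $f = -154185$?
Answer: $\frac{799653025200291682183}{536398200} \approx 1.4908 \cdot 10^{12}$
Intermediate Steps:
$a = 69421$ ($a = 667729 - 598308 = 69421$)
$T = - \frac{8691738617}{536398200}$ ($T = \frac{69421}{1895400} + \frac{1103056}{1044434 - 1112354} = 69421 \cdot \frac{1}{1895400} + \frac{1103056}{1044434 - 1112354} = \frac{69421}{1895400} + \frac{1103056}{-67920} = \frac{69421}{1895400} + 1103056 \left(- \frac{1}{67920}\right) = \frac{69421}{1895400} - \frac{68941}{4245} = - \frac{8691738617}{536398200} \approx -16.204$)
$T + \left(-2116898 + 633054\right) \left(-850491 + f\right) = - \frac{8691738617}{536398200} + \left(-2116898 + 633054\right) \left(-850491 - 154185\right) = - \frac{8691738617}{536398200} - -1490782454544 = - \frac{8691738617}{536398200} + 1490782454544 = \frac{799653025200291682183}{536398200}$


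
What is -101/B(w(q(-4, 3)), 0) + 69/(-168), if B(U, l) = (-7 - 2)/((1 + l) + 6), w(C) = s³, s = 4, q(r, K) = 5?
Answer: 39385/504 ≈ 78.145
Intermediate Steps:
w(C) = 64 (w(C) = 4³ = 64)
B(U, l) = -9/(7 + l)
-101/B(w(q(-4, 3)), 0) + 69/(-168) = -101/((-9/(7 + 0))) + 69/(-168) = -101/((-9/7)) + 69*(-1/168) = -101/((-9*⅐)) - 23/56 = -101/(-9/7) - 23/56 = -101*(-7/9) - 23/56 = 707/9 - 23/56 = 39385/504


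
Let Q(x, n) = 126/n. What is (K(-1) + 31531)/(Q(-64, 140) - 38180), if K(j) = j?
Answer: -315300/381791 ≈ -0.82584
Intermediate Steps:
(K(-1) + 31531)/(Q(-64, 140) - 38180) = (-1 + 31531)/(126/140 - 38180) = 31530/(126*(1/140) - 38180) = 31530/(9/10 - 38180) = 31530/(-381791/10) = 31530*(-10/381791) = -315300/381791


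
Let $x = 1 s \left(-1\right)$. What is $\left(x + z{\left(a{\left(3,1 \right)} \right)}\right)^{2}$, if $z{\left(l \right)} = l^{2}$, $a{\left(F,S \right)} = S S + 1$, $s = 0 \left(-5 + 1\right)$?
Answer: $16$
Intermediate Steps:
$s = 0$ ($s = 0 \left(-4\right) = 0$)
$a{\left(F,S \right)} = 1 + S^{2}$ ($a{\left(F,S \right)} = S^{2} + 1 = 1 + S^{2}$)
$x = 0$ ($x = 1 \cdot 0 \left(-1\right) = 0 \left(-1\right) = 0$)
$\left(x + z{\left(a{\left(3,1 \right)} \right)}\right)^{2} = \left(0 + \left(1 + 1^{2}\right)^{2}\right)^{2} = \left(0 + \left(1 + 1\right)^{2}\right)^{2} = \left(0 + 2^{2}\right)^{2} = \left(0 + 4\right)^{2} = 4^{2} = 16$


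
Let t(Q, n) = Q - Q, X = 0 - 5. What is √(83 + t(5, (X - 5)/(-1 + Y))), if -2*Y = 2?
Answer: √83 ≈ 9.1104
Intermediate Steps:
Y = -1 (Y = -½*2 = -1)
X = -5
t(Q, n) = 0
√(83 + t(5, (X - 5)/(-1 + Y))) = √(83 + 0) = √83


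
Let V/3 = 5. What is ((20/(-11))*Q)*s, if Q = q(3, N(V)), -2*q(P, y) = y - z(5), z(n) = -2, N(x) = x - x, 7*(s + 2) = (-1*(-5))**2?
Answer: 20/7 ≈ 2.8571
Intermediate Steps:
s = 11/7 (s = -2 + (-1*(-5))**2/7 = -2 + (1/7)*5**2 = -2 + (1/7)*25 = -2 + 25/7 = 11/7 ≈ 1.5714)
V = 15 (V = 3*5 = 15)
N(x) = 0
q(P, y) = -1 - y/2 (q(P, y) = -(y - 1*(-2))/2 = -(y + 2)/2 = -(2 + y)/2 = -1 - y/2)
Q = -1 (Q = -1 - 1/2*0 = -1 + 0 = -1)
((20/(-11))*Q)*s = ((20/(-11))*(-1))*(11/7) = ((20*(-1/11))*(-1))*(11/7) = -20/11*(-1)*(11/7) = (20/11)*(11/7) = 20/7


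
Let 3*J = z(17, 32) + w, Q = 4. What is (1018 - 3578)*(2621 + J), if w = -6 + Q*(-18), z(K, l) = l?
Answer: -20011520/3 ≈ -6.6705e+6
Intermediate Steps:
w = -78 (w = -6 + 4*(-18) = -6 - 72 = -78)
J = -46/3 (J = (32 - 78)/3 = (1/3)*(-46) = -46/3 ≈ -15.333)
(1018 - 3578)*(2621 + J) = (1018 - 3578)*(2621 - 46/3) = -2560*7817/3 = -20011520/3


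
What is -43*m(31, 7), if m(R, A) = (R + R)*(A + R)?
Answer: -101308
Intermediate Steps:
m(R, A) = 2*R*(A + R) (m(R, A) = (2*R)*(A + R) = 2*R*(A + R))
-43*m(31, 7) = -86*31*(7 + 31) = -86*31*38 = -43*2356 = -101308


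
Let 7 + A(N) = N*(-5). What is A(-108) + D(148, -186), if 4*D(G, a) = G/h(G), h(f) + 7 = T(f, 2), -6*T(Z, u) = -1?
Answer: 21631/41 ≈ 527.58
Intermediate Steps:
T(Z, u) = 1/6 (T(Z, u) = -1/6*(-1) = 1/6)
h(f) = -41/6 (h(f) = -7 + 1/6 = -41/6)
A(N) = -7 - 5*N (A(N) = -7 + N*(-5) = -7 - 5*N)
D(G, a) = -3*G/82 (D(G, a) = (G/(-41/6))/4 = (G*(-6/41))/4 = (-6*G/41)/4 = -3*G/82)
A(-108) + D(148, -186) = (-7 - 5*(-108)) - 3/82*148 = (-7 + 540) - 222/41 = 533 - 222/41 = 21631/41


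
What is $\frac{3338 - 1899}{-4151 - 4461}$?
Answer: $- \frac{1439}{8612} \approx -0.16709$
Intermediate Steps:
$\frac{3338 - 1899}{-4151 - 4461} = \frac{1439}{-8612} = 1439 \left(- \frac{1}{8612}\right) = - \frac{1439}{8612}$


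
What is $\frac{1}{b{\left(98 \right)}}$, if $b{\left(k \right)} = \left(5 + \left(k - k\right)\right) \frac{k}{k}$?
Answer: $\frac{1}{5} \approx 0.2$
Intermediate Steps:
$b{\left(k \right)} = 5$ ($b{\left(k \right)} = \left(5 + 0\right) 1 = 5 \cdot 1 = 5$)
$\frac{1}{b{\left(98 \right)}} = \frac{1}{5}$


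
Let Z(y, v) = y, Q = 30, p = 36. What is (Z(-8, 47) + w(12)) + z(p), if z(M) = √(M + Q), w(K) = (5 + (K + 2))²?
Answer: 353 + √66 ≈ 361.12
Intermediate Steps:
w(K) = (7 + K)² (w(K) = (5 + (2 + K))² = (7 + K)²)
z(M) = √(30 + M) (z(M) = √(M + 30) = √(30 + M))
(Z(-8, 47) + w(12)) + z(p) = (-8 + (7 + 12)²) + √(30 + 36) = (-8 + 19²) + √66 = (-8 + 361) + √66 = 353 + √66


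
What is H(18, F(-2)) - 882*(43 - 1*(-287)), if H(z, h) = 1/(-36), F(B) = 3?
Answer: -10478161/36 ≈ -2.9106e+5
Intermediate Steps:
H(z, h) = -1/36
H(18, F(-2)) - 882*(43 - 1*(-287)) = -1/36 - 882*(43 - 1*(-287)) = -1/36 - 882*(43 + 287) = -1/36 - 882*330 = -1/36 - 291060 = -10478161/36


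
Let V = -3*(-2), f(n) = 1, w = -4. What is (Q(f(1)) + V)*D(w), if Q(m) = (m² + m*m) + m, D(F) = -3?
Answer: -27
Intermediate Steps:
Q(m) = m + 2*m² (Q(m) = (m² + m²) + m = 2*m² + m = m + 2*m²)
V = 6
(Q(f(1)) + V)*D(w) = (1*(1 + 2*1) + 6)*(-3) = (1*(1 + 2) + 6)*(-3) = (1*3 + 6)*(-3) = (3 + 6)*(-3) = 9*(-3) = -27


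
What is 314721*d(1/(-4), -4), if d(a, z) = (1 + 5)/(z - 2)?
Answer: -314721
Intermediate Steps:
d(a, z) = 6/(-2 + z)
314721*d(1/(-4), -4) = 314721*(6/(-2 - 4)) = 314721*(6/(-6)) = 314721*(6*(-⅙)) = 314721*(-1) = -314721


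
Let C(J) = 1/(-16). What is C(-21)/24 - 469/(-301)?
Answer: 25685/16512 ≈ 1.5555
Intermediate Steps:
C(J) = -1/16
C(-21)/24 - 469/(-301) = -1/16/24 - 469/(-301) = -1/16*1/24 - 469*(-1/301) = -1/384 + 67/43 = 25685/16512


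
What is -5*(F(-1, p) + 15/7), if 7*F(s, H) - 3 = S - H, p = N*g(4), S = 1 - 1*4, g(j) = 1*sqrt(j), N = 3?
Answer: -45/7 ≈ -6.4286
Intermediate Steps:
g(j) = sqrt(j)
S = -3 (S = 1 - 4 = -3)
p = 6 (p = 3*sqrt(4) = 3*2 = 6)
F(s, H) = -H/7 (F(s, H) = 3/7 + (-3 - H)/7 = 3/7 + (-3/7 - H/7) = -H/7)
-5*(F(-1, p) + 15/7) = -5*(-1/7*6 + 15/7) = -5*(-6/7 + 15*(1/7)) = -5*(-6/7 + 15/7) = -5*9/7 = -45/7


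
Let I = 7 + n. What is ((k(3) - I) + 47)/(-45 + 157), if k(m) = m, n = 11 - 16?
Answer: 3/7 ≈ 0.42857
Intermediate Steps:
n = -5
I = 2 (I = 7 - 5 = 2)
((k(3) - I) + 47)/(-45 + 157) = ((3 - 1*2) + 47)/(-45 + 157) = ((3 - 2) + 47)/112 = (1 + 47)*(1/112) = 48*(1/112) = 3/7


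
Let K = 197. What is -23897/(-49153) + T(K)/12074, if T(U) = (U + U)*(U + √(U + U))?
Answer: 2051844966/296736661 + 197*√394/6037 ≈ 7.5624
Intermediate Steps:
T(U) = 2*U*(U + √2*√U) (T(U) = (2*U)*(U + √(2*U)) = (2*U)*(U + √2*√U) = 2*U*(U + √2*√U))
-23897/(-49153) + T(K)/12074 = -23897/(-49153) + (2*197² + 2*√2*197^(3/2))/12074 = -23897*(-1/49153) + (2*38809 + 2*√2*(197*√197))*(1/12074) = 23897/49153 + (77618 + 394*√394)*(1/12074) = 23897/49153 + (38809/6037 + 197*√394/6037) = 2051844966/296736661 + 197*√394/6037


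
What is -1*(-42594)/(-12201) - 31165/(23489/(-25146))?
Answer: 38396061376/1150961 ≈ 33360.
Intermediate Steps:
-1*(-42594)/(-12201) - 31165/(23489/(-25146)) = 42594*(-1/12201) - 31165/(23489*(-1/25146)) = -14198/4067 - 31165/(-23489/25146) = -14198/4067 - 31165*(-25146/23489) = -14198/4067 + 783675090/23489 = 38396061376/1150961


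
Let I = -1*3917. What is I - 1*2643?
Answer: -6560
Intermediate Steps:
I = -3917
I - 1*2643 = -3917 - 1*2643 = -3917 - 2643 = -6560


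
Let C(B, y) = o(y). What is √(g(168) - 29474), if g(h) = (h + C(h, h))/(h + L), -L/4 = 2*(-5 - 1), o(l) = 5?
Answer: I*√38197266/36 ≈ 171.68*I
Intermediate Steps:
C(B, y) = 5
L = 48 (L = -8*(-5 - 1) = -8*(-6) = -4*(-12) = 48)
g(h) = (5 + h)/(48 + h) (g(h) = (h + 5)/(h + 48) = (5 + h)/(48 + h))
√(g(168) - 29474) = √((5 + 168)/(48 + 168) - 29474) = √(173/216 - 29474) = √(-6366211/216) = I*√38197266/36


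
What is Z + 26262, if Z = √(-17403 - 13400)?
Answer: 26262 + I*√30803 ≈ 26262.0 + 175.51*I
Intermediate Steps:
Z = I*√30803 (Z = √(-30803) = I*√30803 ≈ 175.51*I)
Z + 26262 = I*√30803 + 26262 = 26262 + I*√30803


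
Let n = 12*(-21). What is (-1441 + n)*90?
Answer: -152370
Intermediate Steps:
n = -252
(-1441 + n)*90 = (-1441 - 252)*90 = -1693*90 = -152370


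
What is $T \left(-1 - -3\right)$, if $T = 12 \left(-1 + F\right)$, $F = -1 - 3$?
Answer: $-120$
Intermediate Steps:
$F = -4$ ($F = -1 - 3 = -4$)
$T = -60$ ($T = 12 \left(-1 - 4\right) = 12 \left(-5\right) = -60$)
$T \left(-1 - -3\right) = - 60 \left(-1 - -3\right) = - 60 \left(-1 + 3\right) = \left(-60\right) 2 = -120$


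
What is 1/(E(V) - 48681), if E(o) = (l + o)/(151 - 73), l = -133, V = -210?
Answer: -78/3797461 ≈ -2.0540e-5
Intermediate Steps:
E(o) = -133/78 + o/78 (E(o) = (-133 + o)/(151 - 73) = (-133 + o)/78 = (-133 + o)*(1/78) = -133/78 + o/78)
1/(E(V) - 48681) = 1/((-133/78 + (1/78)*(-210)) - 48681) = 1/((-133/78 - 35/13) - 48681) = 1/(-343/78 - 48681) = 1/(-3797461/78) = -78/3797461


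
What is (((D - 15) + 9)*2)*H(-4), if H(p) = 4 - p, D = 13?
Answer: 112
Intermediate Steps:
(((D - 15) + 9)*2)*H(-4) = (((13 - 15) + 9)*2)*(4 - 1*(-4)) = ((-2 + 9)*2)*(4 + 4) = (7*2)*8 = 14*8 = 112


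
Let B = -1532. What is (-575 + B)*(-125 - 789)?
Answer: 1925798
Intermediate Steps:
(-575 + B)*(-125 - 789) = (-575 - 1532)*(-125 - 789) = -2107*(-914) = 1925798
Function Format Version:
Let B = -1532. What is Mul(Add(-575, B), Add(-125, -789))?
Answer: 1925798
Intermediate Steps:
Mul(Add(-575, B), Add(-125, -789)) = Mul(Add(-575, -1532), Add(-125, -789)) = Mul(-2107, -914) = 1925798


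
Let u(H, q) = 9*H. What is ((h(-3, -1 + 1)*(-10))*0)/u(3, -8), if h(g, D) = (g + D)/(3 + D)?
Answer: 0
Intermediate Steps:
h(g, D) = (D + g)/(3 + D)
((h(-3, -1 + 1)*(-10))*0)/u(3, -8) = (((((-1 + 1) - 3)/(3 + (-1 + 1)))*(-10))*0)/((9*3)) = ((((0 - 3)/(3 + 0))*(-10))*0)/27 = (((-3/3)*(-10))*0)*(1/27) = ((((⅓)*(-3))*(-10))*0)*(1/27) = (-1*(-10)*0)*(1/27) = (10*0)*(1/27) = 0*(1/27) = 0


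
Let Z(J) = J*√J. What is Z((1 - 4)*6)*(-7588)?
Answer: 409752*I*√2 ≈ 5.7948e+5*I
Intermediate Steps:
Z(J) = J^(3/2)
Z((1 - 4)*6)*(-7588) = ((1 - 4)*6)^(3/2)*(-7588) = (-3*6)^(3/2)*(-7588) = (-18)^(3/2)*(-7588) = -54*I*√2*(-7588) = 409752*I*√2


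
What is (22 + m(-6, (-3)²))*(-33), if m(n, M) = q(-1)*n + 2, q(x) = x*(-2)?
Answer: -396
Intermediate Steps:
q(x) = -2*x
m(n, M) = 2 + 2*n (m(n, M) = (-2*(-1))*n + 2 = 2*n + 2 = 2 + 2*n)
(22 + m(-6, (-3)²))*(-33) = (22 + (2 + 2*(-6)))*(-33) = (22 + (2 - 12))*(-33) = (22 - 10)*(-33) = 12*(-33) = -396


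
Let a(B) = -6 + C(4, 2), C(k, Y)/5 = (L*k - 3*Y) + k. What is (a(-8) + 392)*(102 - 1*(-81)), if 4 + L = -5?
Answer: 35868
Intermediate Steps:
L = -9 (L = -4 - 5 = -9)
C(k, Y) = -40*k - 15*Y (C(k, Y) = 5*((-9*k - 3*Y) + k) = 5*(-8*k - 3*Y) = -40*k - 15*Y)
a(B) = -196 (a(B) = -6 + (-40*4 - 15*2) = -6 + (-160 - 30) = -6 - 190 = -196)
(a(-8) + 392)*(102 - 1*(-81)) = (-196 + 392)*(102 - 1*(-81)) = 196*(102 + 81) = 196*183 = 35868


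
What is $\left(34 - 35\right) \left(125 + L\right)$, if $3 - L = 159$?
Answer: $31$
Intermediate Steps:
$L = -156$ ($L = 3 - 159 = -156$)
$\left(34 - 35\right) \left(125 + L\right) = \left(34 - 35\right) \left(125 - 156\right) = \left(34 - 35\right) \left(-31\right) = \left(-1\right) \left(-31\right) = 31$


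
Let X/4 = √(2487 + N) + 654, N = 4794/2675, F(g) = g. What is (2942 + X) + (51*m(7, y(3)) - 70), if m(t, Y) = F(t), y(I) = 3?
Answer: 5845 + 4*√712354533/535 ≈ 6044.6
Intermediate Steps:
N = 4794/2675 (N = 4794*(1/2675) = 4794/2675 ≈ 1.7921)
m(t, Y) = t
X = 2616 + 4*√712354533/535 (X = 4*(√(2487 + 4794/2675) + 654) = 4*(√(6657519/2675) + 654) = 4*(√712354533/535 + 654) = 4*(654 + √712354533/535) = 2616 + 4*√712354533/535 ≈ 2815.6)
(2942 + X) + (51*m(7, y(3)) - 70) = (2942 + (2616 + 4*√712354533/535)) + (51*7 - 70) = (5558 + 4*√712354533/535) + (357 - 70) = (5558 + 4*√712354533/535) + 287 = 5845 + 4*√712354533/535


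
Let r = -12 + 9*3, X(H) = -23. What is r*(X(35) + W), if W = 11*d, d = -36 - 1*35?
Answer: -12060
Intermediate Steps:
d = -71 (d = -36 - 35 = -71)
r = 15 (r = -12 + 27 = 15)
W = -781 (W = 11*(-71) = -781)
r*(X(35) + W) = 15*(-23 - 781) = 15*(-804) = -12060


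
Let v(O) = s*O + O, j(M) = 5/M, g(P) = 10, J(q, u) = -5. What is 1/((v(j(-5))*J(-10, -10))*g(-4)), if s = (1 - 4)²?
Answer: 1/500 ≈ 0.0020000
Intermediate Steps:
s = 9 (s = (-3)² = 9)
v(O) = 10*O (v(O) = 9*O + O = 10*O)
1/((v(j(-5))*J(-10, -10))*g(-4)) = 1/(((10*(5/(-5)))*(-5))*10) = 1/(((10*(5*(-⅕)))*(-5))*10) = 1/(((10*(-1))*(-5))*10) = 1/(-10*(-5)*10) = 1/(50*10) = 1/500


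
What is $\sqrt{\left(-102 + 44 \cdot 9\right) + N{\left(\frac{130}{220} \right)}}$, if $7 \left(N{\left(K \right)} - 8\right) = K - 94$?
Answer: $\frac{\sqrt{6845762}}{154} \approx 16.99$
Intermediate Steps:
$N{\left(K \right)} = - \frac{38}{7} + \frac{K}{7}$ ($N{\left(K \right)} = 8 + \frac{K - 94}{7} = 8 + \frac{-94 + K}{7} = 8 + \left(- \frac{94}{7} + \frac{K}{7}\right) = - \frac{38}{7} + \frac{K}{7}$)
$\sqrt{\left(-102 + 44 \cdot 9\right) + N{\left(\frac{130}{220} \right)}} = \sqrt{\left(-102 + 44 \cdot 9\right) - \left(\frac{38}{7} - \frac{130 \cdot \frac{1}{220}}{7}\right)} = \sqrt{\left(-102 + 396\right) - \left(\frac{38}{7} - \frac{130 \cdot \frac{1}{220}}{7}\right)} = \sqrt{294 + \left(- \frac{38}{7} + \frac{1}{7} \cdot \frac{13}{22}\right)} = \sqrt{294 + \left(- \frac{38}{7} + \frac{13}{154}\right)} = \sqrt{294 - \frac{823}{154}} = \sqrt{\frac{44453}{154}} = \frac{\sqrt{6845762}}{154}$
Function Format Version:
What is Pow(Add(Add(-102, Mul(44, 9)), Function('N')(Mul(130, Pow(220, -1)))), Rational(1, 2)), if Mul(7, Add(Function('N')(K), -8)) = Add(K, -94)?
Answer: Mul(Rational(1, 154), Pow(6845762, Rational(1, 2))) ≈ 16.990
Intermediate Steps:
Function('N')(K) = Add(Rational(-38, 7), Mul(Rational(1, 7), K)) (Function('N')(K) = Add(8, Mul(Rational(1, 7), Add(K, -94))) = Add(8, Mul(Rational(1, 7), Add(-94, K))) = Add(8, Add(Rational(-94, 7), Mul(Rational(1, 7), K))) = Add(Rational(-38, 7), Mul(Rational(1, 7), K)))
Pow(Add(Add(-102, Mul(44, 9)), Function('N')(Mul(130, Pow(220, -1)))), Rational(1, 2)) = Pow(Add(Add(-102, Mul(44, 9)), Add(Rational(-38, 7), Mul(Rational(1, 7), Mul(130, Pow(220, -1))))), Rational(1, 2)) = Pow(Add(Add(-102, 396), Add(Rational(-38, 7), Mul(Rational(1, 7), Mul(130, Rational(1, 220))))), Rational(1, 2)) = Pow(Add(294, Add(Rational(-38, 7), Mul(Rational(1, 7), Rational(13, 22)))), Rational(1, 2)) = Pow(Add(294, Add(Rational(-38, 7), Rational(13, 154))), Rational(1, 2)) = Pow(Add(294, Rational(-823, 154)), Rational(1, 2)) = Pow(Rational(44453, 154), Rational(1, 2)) = Mul(Rational(1, 154), Pow(6845762, Rational(1, 2)))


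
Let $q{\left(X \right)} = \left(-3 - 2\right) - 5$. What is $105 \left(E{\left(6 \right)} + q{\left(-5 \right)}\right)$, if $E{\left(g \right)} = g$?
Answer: $-420$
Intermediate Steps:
$q{\left(X \right)} = -10$ ($q{\left(X \right)} = -5 - 5 = -10$)
$105 \left(E{\left(6 \right)} + q{\left(-5 \right)}\right) = 105 \left(6 - 10\right) = 105 \left(-4\right) = -420$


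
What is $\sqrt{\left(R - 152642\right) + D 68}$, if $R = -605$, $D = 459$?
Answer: $i \sqrt{122035} \approx 349.33 i$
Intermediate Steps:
$\sqrt{\left(R - 152642\right) + D 68} = \sqrt{\left(-605 - 152642\right) + 459 \cdot 68} = \sqrt{\left(-605 - 152642\right) + 31212} = \sqrt{-153247 + 31212} = \sqrt{-122035} = i \sqrt{122035}$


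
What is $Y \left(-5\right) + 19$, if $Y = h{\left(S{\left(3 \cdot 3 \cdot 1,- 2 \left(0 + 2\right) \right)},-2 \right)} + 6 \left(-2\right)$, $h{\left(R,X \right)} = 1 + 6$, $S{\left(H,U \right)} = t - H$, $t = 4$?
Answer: $44$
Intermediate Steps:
$S{\left(H,U \right)} = 4 - H$
$h{\left(R,X \right)} = 7$
$Y = -5$ ($Y = 7 + 6 \left(-2\right) = 7 - 12 = -5$)
$Y \left(-5\right) + 19 = \left(-5\right) \left(-5\right) + 19 = 25 + 19 = 44$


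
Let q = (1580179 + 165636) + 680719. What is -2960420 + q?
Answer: -533886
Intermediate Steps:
q = 2426534 (q = 1745815 + 680719 = 2426534)
-2960420 + q = -2960420 + 2426534 = -533886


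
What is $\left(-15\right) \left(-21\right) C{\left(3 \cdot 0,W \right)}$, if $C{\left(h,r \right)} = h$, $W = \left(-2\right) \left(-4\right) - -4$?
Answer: $0$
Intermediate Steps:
$W = 12$ ($W = 8 + 4 = 12$)
$\left(-15\right) \left(-21\right) C{\left(3 \cdot 0,W \right)} = \left(-15\right) \left(-21\right) 3 \cdot 0 = 315 \cdot 0 = 0$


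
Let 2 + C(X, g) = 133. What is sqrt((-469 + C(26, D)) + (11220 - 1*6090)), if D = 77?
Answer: 2*sqrt(1198) ≈ 69.224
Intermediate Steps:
C(X, g) = 131 (C(X, g) = -2 + 133 = 131)
sqrt((-469 + C(26, D)) + (11220 - 1*6090)) = sqrt((-469 + 131) + (11220 - 1*6090)) = sqrt(-338 + (11220 - 6090)) = sqrt(-338 + 5130) = sqrt(4792) = 2*sqrt(1198)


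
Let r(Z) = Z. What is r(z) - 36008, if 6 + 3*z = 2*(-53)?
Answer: -108136/3 ≈ -36045.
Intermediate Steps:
z = -112/3 (z = -2 + (2*(-53))/3 = -2 + (⅓)*(-106) = -2 - 106/3 = -112/3 ≈ -37.333)
r(z) - 36008 = -112/3 - 36008 = -108136/3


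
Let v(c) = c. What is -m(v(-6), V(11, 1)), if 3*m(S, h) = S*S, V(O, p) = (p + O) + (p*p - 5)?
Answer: -12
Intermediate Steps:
V(O, p) = -5 + O + p + p**2 (V(O, p) = (O + p) + (p**2 - 5) = (O + p) + (-5 + p**2) = -5 + O + p + p**2)
m(S, h) = S**2/3 (m(S, h) = (S*S)/3 = S**2/3)
-m(v(-6), V(11, 1)) = -(-6)**2/3 = -36/3 = -1*12 = -12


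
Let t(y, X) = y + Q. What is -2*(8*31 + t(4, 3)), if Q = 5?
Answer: -514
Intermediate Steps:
t(y, X) = 5 + y (t(y, X) = y + 5 = 5 + y)
-2*(8*31 + t(4, 3)) = -2*(8*31 + (5 + 4)) = -2*(248 + 9) = -2*257 = -514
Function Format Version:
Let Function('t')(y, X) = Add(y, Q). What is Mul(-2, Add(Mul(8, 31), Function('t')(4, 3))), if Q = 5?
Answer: -514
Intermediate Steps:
Function('t')(y, X) = Add(5, y) (Function('t')(y, X) = Add(y, 5) = Add(5, y))
Mul(-2, Add(Mul(8, 31), Function('t')(4, 3))) = Mul(-2, Add(Mul(8, 31), Add(5, 4))) = Mul(-2, Add(248, 9)) = Mul(-2, 257) = -514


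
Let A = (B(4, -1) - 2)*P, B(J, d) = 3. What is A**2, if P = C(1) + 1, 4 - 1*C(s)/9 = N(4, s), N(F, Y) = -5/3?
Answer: 2704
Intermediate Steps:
N(F, Y) = -5/3 (N(F, Y) = -5*1/3 = -5/3)
C(s) = 51 (C(s) = 36 - 9*(-5/3) = 36 + 15 = 51)
P = 52 (P = 51 + 1 = 52)
A = 52 (A = (3 - 2)*52 = 1*52 = 52)
A**2 = 52**2 = 2704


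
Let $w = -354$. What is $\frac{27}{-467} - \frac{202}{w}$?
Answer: $\frac{42388}{82659} \approx 0.51281$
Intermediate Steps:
$\frac{27}{-467} - \frac{202}{w} = \frac{27}{-467} - \frac{202}{-354} = 27 \left(- \frac{1}{467}\right) - - \frac{101}{177} = - \frac{27}{467} + \frac{101}{177} = \frac{42388}{82659}$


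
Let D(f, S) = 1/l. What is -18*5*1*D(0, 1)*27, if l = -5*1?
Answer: 486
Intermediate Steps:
l = -5
D(f, S) = -1/5 (D(f, S) = 1/(-5) = -1/5)
-18*5*1*D(0, 1)*27 = -18*5*1*(-1)/5*27 = -90*(-1)/5*27 = -18*(-1)*27 = 18*27 = 486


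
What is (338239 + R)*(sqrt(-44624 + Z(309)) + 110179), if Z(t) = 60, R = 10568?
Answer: 38431206453 + 697614*I*sqrt(11141) ≈ 3.8431e+10 + 7.3634e+7*I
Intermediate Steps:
(338239 + R)*(sqrt(-44624 + Z(309)) + 110179) = (338239 + 10568)*(sqrt(-44624 + 60) + 110179) = 348807*(sqrt(-44564) + 110179) = 348807*(2*I*sqrt(11141) + 110179) = 348807*(110179 + 2*I*sqrt(11141)) = 38431206453 + 697614*I*sqrt(11141)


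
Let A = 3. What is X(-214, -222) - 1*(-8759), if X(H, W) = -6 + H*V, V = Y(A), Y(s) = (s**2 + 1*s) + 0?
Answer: 6185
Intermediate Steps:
Y(s) = s + s**2 (Y(s) = (s**2 + s) + 0 = (s + s**2) + 0 = s + s**2)
V = 12 (V = 3*(1 + 3) = 3*4 = 12)
X(H, W) = -6 + 12*H (X(H, W) = -6 + H*12 = -6 + 12*H)
X(-214, -222) - 1*(-8759) = (-6 + 12*(-214)) - 1*(-8759) = (-6 - 2568) + 8759 = -2574 + 8759 = 6185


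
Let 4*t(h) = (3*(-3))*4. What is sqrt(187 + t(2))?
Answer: sqrt(178) ≈ 13.342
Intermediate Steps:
t(h) = -9 (t(h) = ((3*(-3))*4)/4 = (-9*4)/4 = (1/4)*(-36) = -9)
sqrt(187 + t(2)) = sqrt(187 - 9) = sqrt(178)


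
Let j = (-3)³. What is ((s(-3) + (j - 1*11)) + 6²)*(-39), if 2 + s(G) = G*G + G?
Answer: -78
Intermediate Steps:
j = -27
s(G) = -2 + G + G² (s(G) = -2 + (G*G + G) = -2 + (G² + G) = -2 + (G + G²) = -2 + G + G²)
((s(-3) + (j - 1*11)) + 6²)*(-39) = (((-2 - 3 + (-3)²) + (-27 - 1*11)) + 6²)*(-39) = (((-2 - 3 + 9) + (-27 - 11)) + 36)*(-39) = ((4 - 38) + 36)*(-39) = (-34 + 36)*(-39) = 2*(-39) = -78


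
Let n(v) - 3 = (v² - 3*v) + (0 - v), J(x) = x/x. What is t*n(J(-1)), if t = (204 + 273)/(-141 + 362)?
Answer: 0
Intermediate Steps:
J(x) = 1
t = 477/221 ≈ 2.1584
n(v) = 3 + v² - 4*v (n(v) = 3 + ((v² - 3*v) + (0 - v)) = 3 + ((v² - 3*v) - v) = 3 + (v² - 4*v) = 3 + v² - 4*v)
t*n(J(-1)) = 477*(3 + 1² - 4*1)/221 = 477*(3 + 1 - 4)/221 = (477/221)*0 = 0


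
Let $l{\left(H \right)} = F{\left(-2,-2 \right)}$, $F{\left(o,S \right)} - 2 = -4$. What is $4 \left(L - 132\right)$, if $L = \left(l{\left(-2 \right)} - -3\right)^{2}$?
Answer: $-524$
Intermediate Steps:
$F{\left(o,S \right)} = -2$ ($F{\left(o,S \right)} = 2 - 4 = -2$)
$l{\left(H \right)} = -2$
$L = 1$ ($L = \left(-2 - -3\right)^{2} = \left(-2 + 3\right)^{2} = 1^{2} = 1$)
$4 \left(L - 132\right) = 4 \left(1 - 132\right) = 4 \left(-131\right) = -524$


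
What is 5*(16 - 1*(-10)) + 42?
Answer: 172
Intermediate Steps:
5*(16 - 1*(-10)) + 42 = 5*(16 + 10) + 42 = 5*26 + 42 = 130 + 42 = 172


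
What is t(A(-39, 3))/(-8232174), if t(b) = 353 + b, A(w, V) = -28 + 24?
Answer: -349/8232174 ≈ -4.2395e-5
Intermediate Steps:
A(w, V) = -4
t(A(-39, 3))/(-8232174) = (353 - 4)/(-8232174) = 349*(-1/8232174) = -349/8232174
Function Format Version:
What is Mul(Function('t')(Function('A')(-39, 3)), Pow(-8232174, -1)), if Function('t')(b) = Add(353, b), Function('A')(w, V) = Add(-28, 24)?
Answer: Rational(-349, 8232174) ≈ -4.2395e-5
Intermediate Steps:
Function('A')(w, V) = -4
Mul(Function('t')(Function('A')(-39, 3)), Pow(-8232174, -1)) = Mul(Add(353, -4), Pow(-8232174, -1)) = Mul(349, Rational(-1, 8232174)) = Rational(-349, 8232174)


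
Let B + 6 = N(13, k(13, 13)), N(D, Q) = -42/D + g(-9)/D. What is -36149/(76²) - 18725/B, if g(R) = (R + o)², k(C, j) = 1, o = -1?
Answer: 70264991/5776 ≈ 12165.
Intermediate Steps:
g(R) = (-1 + R)² (g(R) = (R - 1)² = (-1 + R)²)
N(D, Q) = 58/D (N(D, Q) = -42/D + (-1 - 9)²/D = -42/D + (-10)²/D = -42/D + 100/D = 58/D)
B = -20/13 (B = -6 + 58/13 = -20/13 ≈ -1.5385)
-36149/(76²) - 18725/B = -36149/(76²) - 18725/(-20/13) = -36149/5776 - 18725*(-13/20) = -36149*1/5776 + 48685/4 = -36149/5776 + 48685/4 = 70264991/5776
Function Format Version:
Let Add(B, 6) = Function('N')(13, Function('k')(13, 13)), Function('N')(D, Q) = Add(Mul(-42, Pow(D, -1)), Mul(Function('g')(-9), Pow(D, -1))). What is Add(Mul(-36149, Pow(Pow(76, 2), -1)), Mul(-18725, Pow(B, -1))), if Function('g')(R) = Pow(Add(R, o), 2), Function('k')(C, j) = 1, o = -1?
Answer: Rational(70264991, 5776) ≈ 12165.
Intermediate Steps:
Function('g')(R) = Pow(Add(-1, R), 2) (Function('g')(R) = Pow(Add(R, -1), 2) = Pow(Add(-1, R), 2))
Function('N')(D, Q) = Mul(58, Pow(D, -1)) (Function('N')(D, Q) = Add(Mul(-42, Pow(D, -1)), Mul(Pow(Add(-1, -9), 2), Pow(D, -1))) = Add(Mul(-42, Pow(D, -1)), Mul(Pow(-10, 2), Pow(D, -1))) = Add(Mul(-42, Pow(D, -1)), Mul(100, Pow(D, -1))) = Mul(58, Pow(D, -1)))
B = Rational(-20, 13) (B = Add(-6, Mul(58, Pow(13, -1))) = Add(-6, Mul(58, Rational(1, 13))) = Add(-6, Rational(58, 13)) = Rational(-20, 13) ≈ -1.5385)
Add(Mul(-36149, Pow(Pow(76, 2), -1)), Mul(-18725, Pow(B, -1))) = Add(Mul(-36149, Pow(Pow(76, 2), -1)), Mul(-18725, Pow(Rational(-20, 13), -1))) = Add(Mul(-36149, Pow(5776, -1)), Mul(-18725, Rational(-13, 20))) = Add(Mul(-36149, Rational(1, 5776)), Rational(48685, 4)) = Add(Rational(-36149, 5776), Rational(48685, 4)) = Rational(70264991, 5776)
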